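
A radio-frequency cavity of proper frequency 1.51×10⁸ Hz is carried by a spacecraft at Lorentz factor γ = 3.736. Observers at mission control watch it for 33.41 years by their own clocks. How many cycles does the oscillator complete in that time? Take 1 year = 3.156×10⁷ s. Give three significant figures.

γ = 3.736
During 33.41 years of lab time, the oscillator's proper time advances by τ = Δt/γ = 33.41/3.736 = 8.943 years = 2.822×10⁸ s.
N = f × τ = 1.51×10⁸ × 2.822×10⁸ = 4.262×10¹⁶.

N = 4.26×10¹⁶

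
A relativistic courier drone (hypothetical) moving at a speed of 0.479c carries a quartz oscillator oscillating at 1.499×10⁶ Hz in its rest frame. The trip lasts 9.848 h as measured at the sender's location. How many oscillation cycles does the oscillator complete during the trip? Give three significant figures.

N = 4.67×10¹⁰

γ = 1/√(1 − 0.479²) = 1/√0.7706 = 1.139
The oscillator's own cycle count is N = f × τ where τ is the proper time aboard the drone. τ = Δt/γ = 9.848/1.139 = 8.645 h = 3.112×10⁴ s.
N = 1.499×10⁶ × 3.112×10⁴ = 4.665×10¹⁰.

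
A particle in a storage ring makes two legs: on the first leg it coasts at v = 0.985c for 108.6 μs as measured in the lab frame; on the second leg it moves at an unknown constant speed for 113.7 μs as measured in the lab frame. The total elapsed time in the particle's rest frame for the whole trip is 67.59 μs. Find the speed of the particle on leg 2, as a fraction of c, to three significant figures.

β = 0.903

Leg 1: γ = 1/√(1 − 0.985²) = 1/√0.02977 = 5.795; τ_1 = 108.6/5.795 = 18.74 μs.
Leg 2: speed unknown; τ_2 = 113.7/γ_2.
Total proper time: 18.74 + τ_2 = 67.59, so τ_2 = 67.59 − 18.74 = 48.85 μs.
γ_2 = 113.7/48.85 = 2.328; β = √(1 − 1/γ²) = √0.8154.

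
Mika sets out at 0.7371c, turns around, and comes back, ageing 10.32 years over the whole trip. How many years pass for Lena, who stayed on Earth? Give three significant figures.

Δt = 15.3 years

γ = 1/√(1 − 0.7371²) = 1/√0.4567 = 1.480
Earth-frame duration is the dilated interval: Δt = γτ = 1.480 × 10.32 years.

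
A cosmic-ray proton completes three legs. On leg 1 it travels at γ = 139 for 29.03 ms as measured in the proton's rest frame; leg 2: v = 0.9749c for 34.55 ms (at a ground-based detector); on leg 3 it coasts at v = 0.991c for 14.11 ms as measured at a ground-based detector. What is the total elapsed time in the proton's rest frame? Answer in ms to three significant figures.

τ = 38.6 ms

Leg 1: 29.03 ms is already measured in the proton's rest frame.
Leg 2: γ = 1/√(1 − 0.9749²) = 1/√0.04957 = 4.491; τ_2 = 34.55/4.491 = 7.692 ms.
Leg 3: γ = 1/√(1 − 0.991²) = 1/√0.01792 = 7.470; τ_3 = 14.11/7.470 = 1.889 ms.
Total: 29.03 + 7.692 + 1.889 ms.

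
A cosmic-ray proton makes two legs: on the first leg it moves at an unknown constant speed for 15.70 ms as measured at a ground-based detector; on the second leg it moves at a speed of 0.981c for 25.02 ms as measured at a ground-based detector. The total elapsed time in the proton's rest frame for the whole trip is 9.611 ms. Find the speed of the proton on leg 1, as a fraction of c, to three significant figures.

Leg 1: speed unknown; τ_1 = 15.70/γ_1.
Leg 2: γ = 1/√(1 − 0.981²) = 1/√0.03764 = 5.154; τ_2 = 25.02/5.154 = 4.854 ms.
Total proper time: τ_1 + 4.854 = 9.611, so τ_1 = 9.611 − 4.854 = 4.757 ms.
γ_1 = 15.70/4.757 = 3.300; β = √(1 − 1/γ²) = √0.9082.

β = 0.953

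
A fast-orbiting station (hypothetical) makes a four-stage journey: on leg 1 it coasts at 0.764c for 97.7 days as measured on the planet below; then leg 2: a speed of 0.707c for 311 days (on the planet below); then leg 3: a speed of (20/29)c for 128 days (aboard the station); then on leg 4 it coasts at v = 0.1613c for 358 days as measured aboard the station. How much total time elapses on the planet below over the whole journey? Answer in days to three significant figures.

Leg 1: 97.7 days is already measured on the planet below.
Leg 2: 311 days is already measured on the planet below.
Leg 3: γ = 1/√(1 − (20/29)²) = 29/21 ≈ 1.381; Δt_3 = 1.381 × 128 = 176.8 days.
Leg 4: γ = 1/√(1 − 0.1613²) = 1/√0.9740 = 1.013; Δt_4 = 1.013 × 358 = 362.8 days.
Total: 97.70 + 311.0 + 176.8 + 362.8 days.

Δt = 948 days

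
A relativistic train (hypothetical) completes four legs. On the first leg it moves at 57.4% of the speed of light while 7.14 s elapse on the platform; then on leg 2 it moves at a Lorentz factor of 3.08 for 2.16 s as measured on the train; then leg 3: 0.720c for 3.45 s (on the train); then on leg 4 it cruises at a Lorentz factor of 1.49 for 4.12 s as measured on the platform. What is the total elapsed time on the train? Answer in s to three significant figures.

Leg 1: β = 0.574; γ = 1/√(1 − 0.574²) = 1/√0.6705 = 1.221; τ_1 = 7.14/1.221 = 5.847 s.
Leg 2: 2.16 s is already measured on the train.
Leg 3: 3.45 s is already measured on the train.
Leg 4: γ = 1.49; τ_4 = 4.12/1.490 = 2.765 s.
Total: 5.847 + 2.160 + 3.450 + 2.765 s.

τ = 14.2 s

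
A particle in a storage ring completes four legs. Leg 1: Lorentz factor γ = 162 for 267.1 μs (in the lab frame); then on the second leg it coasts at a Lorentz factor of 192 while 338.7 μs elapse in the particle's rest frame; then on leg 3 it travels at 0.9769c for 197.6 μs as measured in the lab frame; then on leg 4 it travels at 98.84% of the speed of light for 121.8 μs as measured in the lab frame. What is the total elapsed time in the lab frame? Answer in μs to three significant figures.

Δt = 6.56×10⁴ μs

Leg 1: 267.1 μs is already measured in the lab frame.
Leg 2: γ = 192; Δt_2 = 192.0 × 338.7 = 6.503×10⁴ μs.
Leg 3: 197.6 μs is already measured in the lab frame.
Leg 4: 121.8 μs is already measured in the lab frame.
Total: 267.1 + 6.503×10⁴ + 197.6 + 121.8 μs.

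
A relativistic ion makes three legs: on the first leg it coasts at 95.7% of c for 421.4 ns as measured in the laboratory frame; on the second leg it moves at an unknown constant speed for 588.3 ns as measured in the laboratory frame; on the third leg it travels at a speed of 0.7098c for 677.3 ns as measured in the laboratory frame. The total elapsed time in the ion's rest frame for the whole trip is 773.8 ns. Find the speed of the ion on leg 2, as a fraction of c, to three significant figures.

Leg 1: β = 0.957; γ = 1/√(1 − 0.957²) = 1/√0.08415 = 3.447; τ_1 = 421.4/3.447 = 122.2 ns.
Leg 2: speed unknown; τ_2 = 588.3/γ_2.
Leg 3: γ = 1/√(1 − 0.7098²) = 1/√0.4962 = 1.420; τ_3 = 677.3/1.420 = 477.1 ns.
Total proper time: 122.2 + τ_2 + 477.1 = 773.8, so τ_2 = 773.8 − 599.3 = 174.5 ns.
γ_2 = 588.3/174.5 = 3.372; β = √(1 − 1/γ²) = √0.9121.

β = 0.955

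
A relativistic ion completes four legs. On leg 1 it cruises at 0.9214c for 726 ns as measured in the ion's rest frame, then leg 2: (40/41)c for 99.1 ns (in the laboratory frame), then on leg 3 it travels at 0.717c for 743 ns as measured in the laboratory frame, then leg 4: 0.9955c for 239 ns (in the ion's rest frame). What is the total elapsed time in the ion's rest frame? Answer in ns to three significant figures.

τ = 1500 ns

Leg 1: 726 ns is already measured in the ion's rest frame.
Leg 2: γ = 1/√(1 − (40/41)²) = 41/9 ≈ 4.556; τ_2 = 99.1/4.556 = 21.75 ns.
Leg 3: γ = 1/√(1 − 0.717²) = 1/√0.4859 = 1.435; τ_3 = 743/1.435 = 517.9 ns.
Leg 4: 239 ns is already measured in the ion's rest frame.
Total: 726.0 + 21.75 + 517.9 + 239.0 ns.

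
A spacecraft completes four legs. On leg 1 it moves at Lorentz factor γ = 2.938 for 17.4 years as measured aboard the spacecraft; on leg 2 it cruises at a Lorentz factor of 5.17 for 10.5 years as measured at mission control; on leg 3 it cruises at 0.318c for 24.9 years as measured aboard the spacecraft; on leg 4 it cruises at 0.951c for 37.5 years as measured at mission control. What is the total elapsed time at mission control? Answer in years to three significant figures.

Leg 1: γ = 2.938; Δt_1 = 2.938 × 17.4 = 51.12 years.
Leg 2: 10.5 years is already measured at mission control.
Leg 3: γ = 1/√(1 − 0.318²) = 1/√0.8989 = 1.055; Δt_3 = 1.055 × 24.9 = 26.26 years.
Leg 4: 37.5 years is already measured at mission control.
Total: 51.12 + 10.50 + 26.26 + 37.50 years.

Δt = 125 years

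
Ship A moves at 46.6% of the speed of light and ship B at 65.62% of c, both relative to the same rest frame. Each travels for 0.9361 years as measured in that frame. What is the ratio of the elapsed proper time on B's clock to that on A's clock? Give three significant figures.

τ_B/τ_A = 0.853

A: β = 0.466; γ = 1/√(1 − 0.466²) = 1/√0.7828 = 1.130. B: β = 0.6562; γ = 1/√(1 − 0.6562²) = 1/√0.5694 = 1.325.
τ_A/τ_B = γ_B/γ_A = 1.325/1.130 = 1.173, so τ_B/τ_A = 0.8528.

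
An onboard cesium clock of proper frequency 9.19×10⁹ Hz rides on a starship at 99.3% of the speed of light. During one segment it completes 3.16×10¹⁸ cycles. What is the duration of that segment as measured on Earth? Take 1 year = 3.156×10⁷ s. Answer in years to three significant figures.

β = 0.993; γ = 1/√(1 − 0.993²) = 1/√0.01395 = 8.466
Proper time for N cycles: τ = N/f = 3.16×10¹⁸/(9.19×10⁹) = 3.439×10⁸ s = 10.90 years.
Lab-frame duration Δt = γτ = 8.466 × 10.90 = 92.24 years.

Δt = 92.2 years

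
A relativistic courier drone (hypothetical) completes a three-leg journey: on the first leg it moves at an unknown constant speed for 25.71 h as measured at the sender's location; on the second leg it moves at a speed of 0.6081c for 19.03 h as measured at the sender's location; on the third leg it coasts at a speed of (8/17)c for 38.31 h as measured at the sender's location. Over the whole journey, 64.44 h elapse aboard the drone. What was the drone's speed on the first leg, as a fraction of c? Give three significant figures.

Leg 1: speed unknown; τ_1 = 25.71/γ_1.
Leg 2: γ = 1/√(1 − 0.6081²) = 1/√0.6302 = 1.260; τ_2 = 19.03/1.260 = 15.11 h.
Leg 3: γ = 1/√(1 − (8/17)²) = 17/15 ≈ 1.133; τ_3 = 38.31/1.133 = 33.80 h.
Total proper time: τ_1 + 15.11 + 33.80 = 64.44, so τ_1 = 64.44 − 48.91 = 15.53 h.
γ_1 = 25.71/15.53 = 1.656; β = √(1 − 1/γ²) = √0.6351.

β = 0.797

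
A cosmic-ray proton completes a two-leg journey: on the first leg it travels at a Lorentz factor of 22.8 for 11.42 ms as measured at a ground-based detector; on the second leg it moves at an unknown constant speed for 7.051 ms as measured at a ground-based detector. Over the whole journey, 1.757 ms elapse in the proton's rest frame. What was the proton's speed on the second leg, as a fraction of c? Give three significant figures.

β = 0.984

Leg 1: γ = 22.8; τ_1 = 11.42/22.80 = 0.5009 ms.
Leg 2: speed unknown; τ_2 = 7.051/γ_2.
Total proper time: 0.5009 + τ_2 = 1.757, so τ_2 = 1.757 − 0.5009 = 1.256 ms.
γ_2 = 7.051/1.256 = 5.613; β = √(1 − 1/γ²) = √0.9683.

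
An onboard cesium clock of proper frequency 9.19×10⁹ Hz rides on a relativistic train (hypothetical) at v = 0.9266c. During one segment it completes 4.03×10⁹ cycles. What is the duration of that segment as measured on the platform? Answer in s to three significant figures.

γ = 1/√(1 − 0.9266²) = 1/√0.1414 = 2.659
Proper time for N cycles: τ = N/f = 4.03×10⁹/(9.19×10⁹) = 4.385×10⁻¹ s = 0.4385 s.
Lab-frame duration Δt = γτ = 2.659 × 0.4385 = 1.166 s.

Δt = 1.17 s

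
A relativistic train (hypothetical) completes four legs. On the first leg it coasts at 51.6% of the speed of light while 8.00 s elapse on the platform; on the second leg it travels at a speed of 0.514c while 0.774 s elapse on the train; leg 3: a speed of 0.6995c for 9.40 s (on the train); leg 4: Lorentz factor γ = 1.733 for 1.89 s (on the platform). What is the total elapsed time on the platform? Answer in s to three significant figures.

Δt = 23.9 s

Leg 1: 8.00 s is already measured on the platform.
Leg 2: γ = 1/√(1 − 0.514²) = 1/√0.7358 = 1.166; Δt_2 = 1.166 × 0.774 = 0.9023 s.
Leg 3: γ = 1/√(1 − 0.6995²) = 1/√0.5107 = 1.399; Δt_3 = 1.399 × 9.40 = 13.15 s.
Leg 4: 1.89 s is already measured on the platform.
Total: 8.000 + 0.9023 + 13.15 + 1.890 s.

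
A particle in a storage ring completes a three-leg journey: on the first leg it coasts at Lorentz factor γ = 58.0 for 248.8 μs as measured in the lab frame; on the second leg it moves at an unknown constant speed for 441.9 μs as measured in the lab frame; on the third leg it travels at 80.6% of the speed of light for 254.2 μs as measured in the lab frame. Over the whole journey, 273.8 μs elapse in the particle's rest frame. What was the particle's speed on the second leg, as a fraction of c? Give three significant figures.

β = 0.963

Leg 1: γ = 58.0; τ_1 = 248.8/58.00 = 4.290 μs.
Leg 2: speed unknown; τ_2 = 441.9/γ_2.
Leg 3: β = 0.806; γ = 1/√(1 − 0.806²) = 1/√0.3504 = 1.689; τ_3 = 254.2/1.689 = 150.5 μs.
Total proper time: 4.290 + τ_2 + 150.5 = 273.8, so τ_2 = 273.8 − 154.8 = 119.0 μs.
γ_2 = 441.9/119.0 = 3.712; β = √(1 − 1/γ²) = √0.9274.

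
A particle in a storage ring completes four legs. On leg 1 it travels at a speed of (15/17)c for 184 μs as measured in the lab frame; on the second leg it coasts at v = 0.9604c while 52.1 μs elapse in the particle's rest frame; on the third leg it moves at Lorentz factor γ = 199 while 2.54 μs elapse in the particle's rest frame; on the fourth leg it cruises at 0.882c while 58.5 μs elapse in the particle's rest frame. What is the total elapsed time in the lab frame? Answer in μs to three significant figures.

Δt = 1000 μs

Leg 1: 184 μs is already measured in the lab frame.
Leg 2: γ = 1/√(1 − 0.9604²) = 1/√0.07763 = 3.589; Δt_2 = 3.589 × 52.1 = 187.0 μs.
Leg 3: γ = 199; Δt_3 = 199.0 × 2.54 = 505.5 μs.
Leg 4: γ = 1/√(1 − 0.882²) = 1/√0.2221 = 2.122; Δt_4 = 2.122 × 58.5 = 124.1 μs.
Total: 184.0 + 187.0 + 505.5 + 124.1 μs.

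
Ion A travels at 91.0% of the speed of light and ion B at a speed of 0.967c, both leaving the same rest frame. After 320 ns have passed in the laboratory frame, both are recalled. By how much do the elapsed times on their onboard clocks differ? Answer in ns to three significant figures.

|τ_A − τ_B| = 51.1 ns

A: β = 0.910; γ = 1/√(1 − 0.910²) = 1/√0.1719 = 2.412; τ_A = 320/2.412 = 132.7 ns.
B: γ = 1/√(1 − 0.967²) = 1/√0.06491 = 3.925; τ_B = 320/3.925 = 81.53 ns.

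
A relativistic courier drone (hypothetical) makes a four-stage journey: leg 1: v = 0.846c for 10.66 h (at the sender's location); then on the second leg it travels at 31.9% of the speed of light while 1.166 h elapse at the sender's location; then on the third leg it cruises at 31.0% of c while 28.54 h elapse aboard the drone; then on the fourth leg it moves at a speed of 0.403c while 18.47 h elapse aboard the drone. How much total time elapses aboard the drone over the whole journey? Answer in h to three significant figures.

Leg 1: γ = 1/√(1 − 0.846²) = 1/√0.2843 = 1.876; τ_1 = 10.66/1.876 = 5.684 h.
Leg 2: β = 0.319; γ = 1/√(1 − 0.319²) = 1/√0.8982 = 1.055; τ_2 = 1.166/1.055 = 1.105 h.
Leg 3: 28.54 h is already measured aboard the drone.
Leg 4: 18.47 h is already measured aboard the drone.
Total: 5.684 + 1.105 + 28.54 + 18.47 h.

τ = 53.8 h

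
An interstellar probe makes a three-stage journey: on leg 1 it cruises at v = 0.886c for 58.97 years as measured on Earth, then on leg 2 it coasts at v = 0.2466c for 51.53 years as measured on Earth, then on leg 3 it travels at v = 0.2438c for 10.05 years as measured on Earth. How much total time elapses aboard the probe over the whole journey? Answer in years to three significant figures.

τ = 87.0 years

Leg 1: γ = 1/√(1 − 0.886²) = 1/√0.2150 = 2.157; τ_1 = 58.97/2.157 = 27.34 years.
Leg 2: γ = 1/√(1 − 0.2466²) = 1/√0.9392 = 1.032; τ_2 = 51.53/1.032 = 49.94 years.
Leg 3: γ = 1/√(1 − 0.2438²) = 1/√0.9406 = 1.031; τ_3 = 10.05/1.031 = 9.747 years.
Total: 27.34 + 49.94 + 9.747 years.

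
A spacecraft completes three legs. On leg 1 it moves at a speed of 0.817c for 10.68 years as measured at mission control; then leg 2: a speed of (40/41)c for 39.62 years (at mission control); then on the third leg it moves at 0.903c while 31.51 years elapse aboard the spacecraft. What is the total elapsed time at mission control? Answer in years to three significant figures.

Leg 1: 10.68 years is already measured at mission control.
Leg 2: 39.62 years is already measured at mission control.
Leg 3: γ = 1/√(1 − 0.903²) = 1/√0.1846 = 2.328; Δt_3 = 2.328 × 31.51 = 73.34 years.
Total: 10.68 + 39.62 + 73.34 years.

Δt = 124 years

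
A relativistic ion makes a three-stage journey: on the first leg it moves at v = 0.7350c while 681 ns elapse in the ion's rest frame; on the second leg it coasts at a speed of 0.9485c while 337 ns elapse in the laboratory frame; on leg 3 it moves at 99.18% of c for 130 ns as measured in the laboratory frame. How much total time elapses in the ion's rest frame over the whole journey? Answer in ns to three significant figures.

Leg 1: 681 ns is already measured in the ion's rest frame.
Leg 2: γ = 1/√(1 − 0.9485²) = 1/√0.1003 = 3.157; τ_2 = 337/3.157 = 106.8 ns.
Leg 3: β = 0.9918; γ = 1/√(1 − 0.9918²) = 1/√0.01633 = 7.825; τ_3 = 130/7.825 = 16.61 ns.
Total: 681.0 + 106.8 + 16.61 ns.

τ = 804 ns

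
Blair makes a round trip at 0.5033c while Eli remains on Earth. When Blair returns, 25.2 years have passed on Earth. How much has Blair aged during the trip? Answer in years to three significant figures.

τ = 21.8 years

γ = 1/√(1 − 0.5033²) = 1/√0.7467 = 1.157
Blair's clock measures proper time along the trip: τ = Δt/γ = 25.2/1.157 years.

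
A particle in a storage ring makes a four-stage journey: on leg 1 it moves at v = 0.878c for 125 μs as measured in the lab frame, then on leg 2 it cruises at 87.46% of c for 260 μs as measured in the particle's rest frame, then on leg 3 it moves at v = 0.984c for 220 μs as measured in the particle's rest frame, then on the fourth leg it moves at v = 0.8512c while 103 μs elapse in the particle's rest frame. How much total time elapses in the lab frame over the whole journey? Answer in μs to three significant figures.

Leg 1: 125 μs is already measured in the lab frame.
Leg 2: β = 0.8746; γ = 1/√(1 − 0.8746²) = 1/√0.2351 = 2.063; Δt_2 = 2.063 × 260 = 536.3 μs.
Leg 3: γ = 1/√(1 − 0.984²) = 1/√0.03174 = 5.613; Δt_3 = 5.613 × 220 = 1235 μs.
Leg 4: γ = 1/√(1 − 0.8512²) = 1/√0.2755 = 1.905; Δt_4 = 1.905 × 103 = 196.2 μs.
Total: 125.0 + 536.3 + 1235 + 196.2 μs.

Δt = 2090 μs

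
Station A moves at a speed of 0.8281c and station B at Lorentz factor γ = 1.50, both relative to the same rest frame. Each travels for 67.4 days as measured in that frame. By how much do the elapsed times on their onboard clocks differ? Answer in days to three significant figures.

A: γ = 1/√(1 − 0.8281²) = 1/√0.3143 = 1.784; τ_A = 67.4/1.784 = 37.78 days.
B: γ = 1.50; τ_B = 67.4/1.500 = 44.93 days.

|τ_A − τ_B| = 7.15 days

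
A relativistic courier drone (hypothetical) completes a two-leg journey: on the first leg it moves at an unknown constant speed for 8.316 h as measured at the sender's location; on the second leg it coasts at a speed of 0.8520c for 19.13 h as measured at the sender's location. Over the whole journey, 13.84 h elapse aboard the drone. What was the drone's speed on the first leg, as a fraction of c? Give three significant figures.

Leg 1: speed unknown; τ_1 = 8.316/γ_1.
Leg 2: γ = 1/√(1 − 0.8520²) = 1/√0.2741 = 1.910; τ_2 = 19.13/1.910 = 10.02 h.
Total proper time: τ_1 + 10.02 = 13.84, so τ_1 = 13.84 − 10.02 = 3.825 h.
γ_1 = 8.316/3.825 = 2.174; β = √(1 − 1/γ²) = √0.7885.

β = 0.888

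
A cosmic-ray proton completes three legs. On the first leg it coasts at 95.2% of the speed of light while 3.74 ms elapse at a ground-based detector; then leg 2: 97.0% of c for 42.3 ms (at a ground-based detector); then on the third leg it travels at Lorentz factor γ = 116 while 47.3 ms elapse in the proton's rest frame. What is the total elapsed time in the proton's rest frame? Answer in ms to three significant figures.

τ = 58.7 ms

Leg 1: β = 0.952; γ = 1/√(1 − 0.952²) = 1/√0.09370 = 3.267; τ_1 = 3.74/3.267 = 1.145 ms.
Leg 2: β = 0.970; γ = 1/√(1 − 0.970²) = 1/√0.05910 = 4.113; τ_2 = 42.3/4.113 = 10.28 ms.
Leg 3: 47.3 ms is already measured in the proton's rest frame.
Total: 1.145 + 10.28 + 47.30 ms.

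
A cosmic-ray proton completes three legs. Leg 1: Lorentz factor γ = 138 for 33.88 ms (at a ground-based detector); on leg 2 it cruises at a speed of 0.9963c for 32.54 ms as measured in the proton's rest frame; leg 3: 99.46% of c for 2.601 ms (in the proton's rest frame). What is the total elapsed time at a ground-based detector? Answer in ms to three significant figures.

Δt = 438 ms

Leg 1: 33.88 ms is already measured at a ground-based detector.
Leg 2: γ = 1/√(1 − 0.9963²) = 1/√0.007386 = 11.64; Δt_2 = 11.64 × 32.54 = 378.6 ms.
Leg 3: β = 0.9946; γ = 1/√(1 − 0.9946²) = 1/√0.01077 = 9.636; Δt_3 = 9.636 × 2.601 = 25.06 ms.
Total: 33.88 + 378.6 + 25.06 ms.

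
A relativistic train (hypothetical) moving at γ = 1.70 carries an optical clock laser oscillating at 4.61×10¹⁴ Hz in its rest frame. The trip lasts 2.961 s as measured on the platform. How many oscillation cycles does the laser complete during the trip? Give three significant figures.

N = 8.03×10¹⁴

γ = 1.70
The oscillator's own cycle count is N = f × τ where τ is the proper time on the train. τ = Δt/γ = 2.961/1.700 = 1.742 s = 1.742×10⁰ s.
N = 4.61×10¹⁴ × 1.742×10⁰ = 8.030×10¹⁴.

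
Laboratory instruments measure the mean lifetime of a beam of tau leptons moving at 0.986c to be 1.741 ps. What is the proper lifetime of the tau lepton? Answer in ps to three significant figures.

γ = 1/√(1 − 0.986²) = 1/√0.02780 = 5.997
The lab-frame lifetime is the dilated interval; the proper lifetime is τ₀ = Δt/γ = 1.741/5.997 ps.

τ₀ = 0.290 ps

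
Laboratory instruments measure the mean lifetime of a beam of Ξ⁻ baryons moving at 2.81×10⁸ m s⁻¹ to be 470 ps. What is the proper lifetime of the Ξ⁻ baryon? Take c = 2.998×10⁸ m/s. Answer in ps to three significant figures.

β = 2.81×10⁸/2.998×10⁸ = 0.9373; γ = 1/√(1 − 0.9373²) = 2.869
The lab-frame lifetime is the dilated interval; the proper lifetime is τ₀ = Δt/γ = 470/2.869 ps.

τ₀ = 164 ps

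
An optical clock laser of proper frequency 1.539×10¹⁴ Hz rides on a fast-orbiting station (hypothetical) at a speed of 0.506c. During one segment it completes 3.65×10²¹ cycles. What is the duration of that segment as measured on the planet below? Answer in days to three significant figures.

γ = 1/√(1 − 0.506²) = 1/√0.7440 = 1.159
Proper time for N cycles: τ = N/f = 3.65×10²¹/(1.539×10¹⁴) = 2.372×10⁷ s = 274.5 days.
Lab-frame duration Δt = γτ = 1.159 × 274.5 = 318.2 days.

Δt = 318 days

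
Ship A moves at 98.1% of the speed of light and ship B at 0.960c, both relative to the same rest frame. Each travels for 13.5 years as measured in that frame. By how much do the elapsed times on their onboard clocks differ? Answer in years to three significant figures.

A: β = 0.981; γ = 1/√(1 − 0.981²) = 1/√0.03764 = 5.154; τ_A = 13.5/5.154 = 2.619 years.
B: γ = 1/√(1 − 0.960²) = 25/7 ≈ 3.571; τ_B = 13.5/3.571 = 3.780 years.

|τ_A − τ_B| = 1.16 years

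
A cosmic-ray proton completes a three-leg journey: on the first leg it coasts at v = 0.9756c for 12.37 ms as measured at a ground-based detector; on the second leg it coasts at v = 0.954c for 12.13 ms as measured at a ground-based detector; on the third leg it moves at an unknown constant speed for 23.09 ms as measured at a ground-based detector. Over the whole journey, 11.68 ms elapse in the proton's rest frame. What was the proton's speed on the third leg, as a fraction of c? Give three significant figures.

Leg 1: γ = 1/√(1 − 0.9756²) = 1/√0.04820 = 4.555; τ_1 = 12.37/4.555 = 2.716 ms.
Leg 2: γ = 1/√(1 − 0.954²) = 1/√0.08988 = 3.335; τ_2 = 12.13/3.335 = 3.637 ms.
Leg 3: speed unknown; τ_3 = 23.09/γ_3.
Total proper time: 2.716 + 3.637 + τ_3 = 11.68, so τ_3 = 11.68 − 6.353 = 5.327 ms.
γ_3 = 23.09/5.327 = 4.334; β = √(1 − 1/γ²) = √0.9468.

β = 0.973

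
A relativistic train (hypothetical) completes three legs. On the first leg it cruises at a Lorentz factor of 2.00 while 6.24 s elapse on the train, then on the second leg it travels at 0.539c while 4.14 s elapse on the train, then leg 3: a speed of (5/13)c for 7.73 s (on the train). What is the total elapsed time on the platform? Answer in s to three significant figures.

Δt = 25.8 s

Leg 1: γ = 2.00; Δt_1 = 2.000 × 6.24 = 12.48 s.
Leg 2: γ = 1/√(1 − 0.539²) = 1/√0.7095 = 1.187; Δt_2 = 1.187 × 4.14 = 4.915 s.
Leg 3: γ = 1/√(1 − (5/13)²) = 13/12 ≈ 1.083; Δt_3 = 1.083 × 7.73 = 8.374 s.
Total: 12.48 + 4.915 + 8.374 s.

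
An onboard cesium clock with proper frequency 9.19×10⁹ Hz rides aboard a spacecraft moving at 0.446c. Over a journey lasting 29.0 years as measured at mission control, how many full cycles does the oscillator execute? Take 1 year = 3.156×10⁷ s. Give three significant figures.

γ = 1/√(1 − 0.446²) = 1/√0.8011 = 1.117
The oscillator's own cycle count is N = f × τ where τ is the proper time aboard the spacecraft. τ = Δt/γ = 29.0/1.117 = 25.96 years = 8.192×10⁸ s.
N = 9.19×10⁹ × 8.192×10⁸ = 7.528×10¹⁸.

N = 7.53×10¹⁸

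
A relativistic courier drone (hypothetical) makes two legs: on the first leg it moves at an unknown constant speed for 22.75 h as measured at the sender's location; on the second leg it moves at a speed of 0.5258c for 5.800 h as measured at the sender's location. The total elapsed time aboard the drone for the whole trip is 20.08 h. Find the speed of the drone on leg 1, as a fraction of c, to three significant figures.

β = 0.746

Leg 1: speed unknown; τ_1 = 22.75/γ_1.
Leg 2: γ = 1/√(1 − 0.5258²) = 1/√0.7235 = 1.176; τ_2 = 5.800/1.176 = 4.934 h.
Total proper time: τ_1 + 4.934 = 20.08, so τ_1 = 20.08 − 4.934 = 15.15 h.
γ_1 = 22.75/15.15 = 1.502; β = √(1 − 1/γ²) = √0.5567.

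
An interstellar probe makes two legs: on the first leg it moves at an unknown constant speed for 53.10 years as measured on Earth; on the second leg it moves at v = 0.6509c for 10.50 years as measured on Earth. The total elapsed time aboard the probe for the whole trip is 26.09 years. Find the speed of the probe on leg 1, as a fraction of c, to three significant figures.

Leg 1: speed unknown; τ_1 = 53.10/γ_1.
Leg 2: γ = 1/√(1 − 0.6509²) = 1/√0.5763 = 1.317; τ_2 = 10.50/1.317 = 7.971 years.
Total proper time: τ_1 + 7.971 = 26.09, so τ_1 = 26.09 − 7.971 = 18.12 years.
γ_1 = 53.10/18.12 = 2.931; β = √(1 − 1/γ²) = √0.8836.

β = 0.940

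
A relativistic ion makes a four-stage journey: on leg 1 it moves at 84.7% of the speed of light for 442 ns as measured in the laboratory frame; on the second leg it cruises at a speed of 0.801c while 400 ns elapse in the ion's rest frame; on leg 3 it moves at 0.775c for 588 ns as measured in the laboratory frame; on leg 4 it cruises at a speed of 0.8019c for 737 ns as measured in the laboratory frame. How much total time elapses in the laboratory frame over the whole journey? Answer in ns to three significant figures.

Δt = 2440 ns

Leg 1: 442 ns is already measured in the laboratory frame.
Leg 2: γ = 1/√(1 − 0.801²) = 1/√0.3584 = 1.670; Δt_2 = 1.670 × 400 = 668.2 ns.
Leg 3: 588 ns is already measured in the laboratory frame.
Leg 4: 737 ns is already measured in the laboratory frame.
Total: 442.0 + 668.2 + 588.0 + 737.0 ns.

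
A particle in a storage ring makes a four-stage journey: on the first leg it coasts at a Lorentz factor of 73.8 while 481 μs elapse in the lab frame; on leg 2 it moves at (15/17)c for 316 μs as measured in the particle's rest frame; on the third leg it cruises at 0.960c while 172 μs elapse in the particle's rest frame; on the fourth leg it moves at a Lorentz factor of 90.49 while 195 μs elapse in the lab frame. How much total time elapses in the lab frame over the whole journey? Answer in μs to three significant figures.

Δt = 1960 μs

Leg 1: 481 μs is already measured in the lab frame.
Leg 2: γ = 1/√(1 − (15/17)²) = 17/8 = 2.125; Δt_2 = 2.125 × 316 = 671.5 μs.
Leg 3: γ = 1/√(1 − 0.960²) = 25/7 ≈ 3.571; Δt_3 = 3.571 × 172 = 614.3 μs.
Leg 4: 195 μs is already measured in the lab frame.
Total: 481.0 + 671.5 + 614.3 + 195.0 μs.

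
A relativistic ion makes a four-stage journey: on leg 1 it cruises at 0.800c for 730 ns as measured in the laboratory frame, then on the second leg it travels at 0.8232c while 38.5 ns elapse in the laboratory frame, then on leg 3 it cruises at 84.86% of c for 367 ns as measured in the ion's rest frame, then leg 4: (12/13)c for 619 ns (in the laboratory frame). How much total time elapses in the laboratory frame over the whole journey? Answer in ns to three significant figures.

Δt = 2080 ns

Leg 1: 730 ns is already measured in the laboratory frame.
Leg 2: 38.5 ns is already measured in the laboratory frame.
Leg 3: β = 0.8486; γ = 1/√(1 − 0.8486²) = 1/√0.2799 = 1.890; Δt_3 = 1.890 × 367 = 693.7 ns.
Leg 4: 619 ns is already measured in the laboratory frame.
Total: 730.0 + 38.50 + 693.7 + 619.0 ns.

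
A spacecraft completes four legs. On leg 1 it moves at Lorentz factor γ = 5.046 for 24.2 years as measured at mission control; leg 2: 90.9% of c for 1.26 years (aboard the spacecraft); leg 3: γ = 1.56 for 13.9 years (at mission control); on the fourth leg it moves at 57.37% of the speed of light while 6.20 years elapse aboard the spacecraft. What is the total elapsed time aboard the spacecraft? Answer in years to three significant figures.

Leg 1: γ = 5.046; τ_1 = 24.2/5.046 = 4.796 years.
Leg 2: 1.26 years is already measured aboard the spacecraft.
Leg 3: γ = 1.56; τ_3 = 13.9/1.560 = 8.910 years.
Leg 4: 6.20 years is already measured aboard the spacecraft.
Total: 4.796 + 1.260 + 8.910 + 6.200 years.

τ = 21.2 years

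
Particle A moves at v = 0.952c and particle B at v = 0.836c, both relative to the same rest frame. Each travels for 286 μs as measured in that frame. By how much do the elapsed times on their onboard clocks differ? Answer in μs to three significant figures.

A: γ = 1/√(1 − 0.952²) = 1/√0.09370 = 3.267; τ_A = 286/3.267 = 87.54 μs.
B: γ = 1/√(1 − 0.836²) = 1/√0.3011 = 1.822; τ_B = 286/1.822 = 156.9 μs.

|τ_A − τ_B| = 69.4 μs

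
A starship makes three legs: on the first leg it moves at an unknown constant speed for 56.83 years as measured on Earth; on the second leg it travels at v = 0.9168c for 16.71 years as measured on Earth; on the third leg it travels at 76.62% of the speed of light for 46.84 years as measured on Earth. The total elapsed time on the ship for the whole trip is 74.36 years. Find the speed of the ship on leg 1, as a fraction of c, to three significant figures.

β = 0.750

Leg 1: speed unknown; τ_1 = 56.83/γ_1.
Leg 2: γ = 1/√(1 − 0.9168²) = 1/√0.1595 = 2.504; τ_2 = 16.71/2.504 = 6.673 years.
Leg 3: β = 0.7662; γ = 1/√(1 − 0.7662²) = 1/√0.4129 = 1.556; τ_3 = 46.84/1.556 = 30.10 years.
Total proper time: τ_1 + 6.673 + 30.10 = 74.36, so τ_1 = 74.36 − 36.77 = 37.59 years.
γ_1 = 56.83/37.59 = 1.512; β = √(1 − 1/γ²) = √0.5625.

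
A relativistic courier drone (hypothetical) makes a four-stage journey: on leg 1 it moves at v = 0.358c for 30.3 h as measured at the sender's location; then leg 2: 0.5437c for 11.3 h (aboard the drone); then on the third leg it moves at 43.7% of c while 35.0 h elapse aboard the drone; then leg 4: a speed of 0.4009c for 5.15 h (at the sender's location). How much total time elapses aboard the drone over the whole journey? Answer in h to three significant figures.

Leg 1: γ = 1/√(1 − 0.358²) = 1/√0.8718 = 1.071; τ_1 = 30.3/1.071 = 28.29 h.
Leg 2: 11.3 h is already measured aboard the drone.
Leg 3: 35.0 h is already measured aboard the drone.
Leg 4: γ = 1/√(1 − 0.4009²) = 1/√0.8393 = 1.092; τ_4 = 5.15/1.092 = 4.718 h.
Total: 28.29 + 11.30 + 35.00 + 4.718 h.

τ = 79.3 h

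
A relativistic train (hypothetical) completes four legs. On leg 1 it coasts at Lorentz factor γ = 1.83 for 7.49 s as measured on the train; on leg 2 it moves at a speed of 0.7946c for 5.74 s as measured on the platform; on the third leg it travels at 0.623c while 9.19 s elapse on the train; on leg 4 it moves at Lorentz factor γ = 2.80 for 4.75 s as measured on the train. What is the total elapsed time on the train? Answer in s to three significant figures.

τ = 24.9 s

Leg 1: 7.49 s is already measured on the train.
Leg 2: γ = 1/√(1 − 0.7946²) = 1/√0.3686 = 1.647; τ_2 = 5.74/1.647 = 3.485 s.
Leg 3: 9.19 s is already measured on the train.
Leg 4: 4.75 s is already measured on the train.
Total: 7.490 + 3.485 + 9.190 + 4.750 s.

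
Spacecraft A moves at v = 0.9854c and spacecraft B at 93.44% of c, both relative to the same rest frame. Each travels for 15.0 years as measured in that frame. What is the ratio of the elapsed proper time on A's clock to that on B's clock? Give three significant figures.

τ_A/τ_B = 0.478

A: γ = 1/√(1 − 0.9854²) = 1/√0.02899 = 5.874. B: β = 0.9344; γ = 1/√(1 − 0.9344²) = 1/√0.1269 = 2.807.
τ_A/τ_B = γ_B/γ_A = 2.807/5.874 = 0.4779, so τ_A/τ_B = 0.4779.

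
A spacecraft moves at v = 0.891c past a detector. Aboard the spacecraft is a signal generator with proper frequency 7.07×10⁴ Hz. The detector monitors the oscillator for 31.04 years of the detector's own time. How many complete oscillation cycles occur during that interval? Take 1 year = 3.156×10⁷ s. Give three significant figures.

N = 3.14×10¹³

γ = 1/√(1 − 0.891²) = 1/√0.2061 = 2.203
During 31.04 years of lab time, the oscillator's proper time advances by τ = Δt/γ = 31.04/2.203 = 14.09 years = 4.448×10⁸ s.
N = f × τ = 7.07×10⁴ × 4.448×10⁸ = 3.144×10¹³.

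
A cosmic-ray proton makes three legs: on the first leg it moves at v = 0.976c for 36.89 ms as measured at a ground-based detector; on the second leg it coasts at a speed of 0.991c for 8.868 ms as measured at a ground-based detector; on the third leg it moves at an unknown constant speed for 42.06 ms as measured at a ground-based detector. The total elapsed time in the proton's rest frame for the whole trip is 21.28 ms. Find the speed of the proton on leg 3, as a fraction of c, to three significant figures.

β = 0.958

Leg 1: γ = 1/√(1 − 0.976²) = 1/√0.04742 = 4.592; τ_1 = 36.89/4.592 = 8.034 ms.
Leg 2: γ = 1/√(1 − 0.991²) = 1/√0.01792 = 7.470; τ_2 = 8.868/7.470 = 1.187 ms.
Leg 3: speed unknown; τ_3 = 42.06/γ_3.
Total proper time: 8.034 + 1.187 + τ_3 = 21.28, so τ_3 = 21.28 − 9.221 = 12.06 ms.
γ_3 = 42.06/12.06 = 3.488; β = √(1 − 1/γ²) = √0.9178.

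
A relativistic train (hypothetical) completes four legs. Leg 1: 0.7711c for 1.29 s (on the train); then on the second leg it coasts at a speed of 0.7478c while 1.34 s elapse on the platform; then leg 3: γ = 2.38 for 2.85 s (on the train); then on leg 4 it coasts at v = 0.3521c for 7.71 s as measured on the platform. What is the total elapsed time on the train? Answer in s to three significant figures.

τ = 12.2 s

Leg 1: 1.29 s is already measured on the train.
Leg 2: γ = 1/√(1 − 0.7478²) = 1/√0.4408 = 1.506; τ_2 = 1.34/1.506 = 0.8897 s.
Leg 3: 2.85 s is already measured on the train.
Leg 4: γ = 1/√(1 − 0.3521²) = 1/√0.8760 = 1.068; τ_4 = 7.71/1.068 = 7.216 s.
Total: 1.290 + 0.8897 + 2.850 + 7.216 s.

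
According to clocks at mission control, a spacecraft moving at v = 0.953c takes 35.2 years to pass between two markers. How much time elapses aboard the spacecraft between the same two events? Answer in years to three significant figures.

τ = 10.7 years

γ = 1/√(1 − 0.953²) = 1/√0.09179 = 3.301
The interval measured at mission control is the dilated one; the clock aboard the spacecraft measures the proper time τ = Δt/γ = 35.2/3.301 years.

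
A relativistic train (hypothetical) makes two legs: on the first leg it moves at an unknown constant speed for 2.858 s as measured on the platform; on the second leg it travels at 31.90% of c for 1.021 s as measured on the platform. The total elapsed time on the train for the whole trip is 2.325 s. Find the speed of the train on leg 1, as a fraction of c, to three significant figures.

β = 0.880

Leg 1: speed unknown; τ_1 = 2.858/γ_1.
Leg 2: β = 0.3190; γ = 1/√(1 − 0.3190²) = 1/√0.8982 = 1.055; τ_2 = 1.021/1.055 = 0.9677 s.
Total proper time: τ_1 + 0.9677 = 2.325, so τ_1 = 2.325 − 0.9677 = 1.357 s.
γ_1 = 2.858/1.357 = 2.106; β = √(1 − 1/γ²) = √0.7744.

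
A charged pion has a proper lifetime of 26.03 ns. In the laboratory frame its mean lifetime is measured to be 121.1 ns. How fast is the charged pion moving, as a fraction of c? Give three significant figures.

β = 0.977

γ = Δt/τ₀ = 121.1/26.03 = 4.652
β = √(1 − 1/γ²) = √(1 − 0.04620) = √0.9538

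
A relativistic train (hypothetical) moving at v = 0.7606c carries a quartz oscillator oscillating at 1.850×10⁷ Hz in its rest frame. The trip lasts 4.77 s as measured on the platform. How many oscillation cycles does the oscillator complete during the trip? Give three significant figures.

N = 5.73×10⁷

γ = 1/√(1 − 0.7606²) = 1/√0.4215 = 1.540
The oscillator's own cycle count is N = f × τ where τ is the proper time on the train. τ = Δt/γ = 4.77/1.540 = 3.097 s = 3.097×10⁰ s.
N = 1.850×10⁷ × 3.097×10⁰ = 5.729×10⁷.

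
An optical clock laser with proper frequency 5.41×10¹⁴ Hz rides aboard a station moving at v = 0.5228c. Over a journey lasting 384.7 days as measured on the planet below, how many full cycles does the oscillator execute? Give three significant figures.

N = 1.53×10²²

γ = 1/√(1 − 0.5228²) = 1/√0.7267 = 1.173
The oscillator's own cycle count is N = f × τ where τ is the proper time aboard the station. τ = Δt/γ = 384.7/1.173 = 327.9 days = 2.833×10⁷ s.
N = 5.41×10¹⁴ × 2.833×10⁷ = 1.533×10²².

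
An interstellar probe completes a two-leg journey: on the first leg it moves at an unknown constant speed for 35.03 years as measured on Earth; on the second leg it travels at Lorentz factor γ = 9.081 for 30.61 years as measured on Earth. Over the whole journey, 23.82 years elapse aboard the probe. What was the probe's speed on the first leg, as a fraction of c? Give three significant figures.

Leg 1: speed unknown; τ_1 = 35.03/γ_1.
Leg 2: γ = 9.081; τ_2 = 30.61/9.081 = 3.371 years.
Total proper time: τ_1 + 3.371 = 23.82, so τ_1 = 23.82 − 3.371 = 20.45 years.
γ_1 = 35.03/20.45 = 1.713; β = √(1 − 1/γ²) = √0.6592.

β = 0.812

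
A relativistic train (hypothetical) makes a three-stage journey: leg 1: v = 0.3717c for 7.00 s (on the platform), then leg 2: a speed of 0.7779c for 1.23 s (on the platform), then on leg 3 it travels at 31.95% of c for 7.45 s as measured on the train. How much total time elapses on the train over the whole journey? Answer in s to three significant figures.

Leg 1: γ = 1/√(1 − 0.3717²) = 1/√0.8618 = 1.077; τ_1 = 7.00/1.077 = 6.498 s.
Leg 2: γ = 1/√(1 − 0.7779²) = 1/√0.3949 = 1.591; τ_2 = 1.23/1.591 = 0.7729 s.
Leg 3: 7.45 s is already measured on the train.
Total: 6.498 + 0.7729 + 7.450 s.

τ = 14.7 s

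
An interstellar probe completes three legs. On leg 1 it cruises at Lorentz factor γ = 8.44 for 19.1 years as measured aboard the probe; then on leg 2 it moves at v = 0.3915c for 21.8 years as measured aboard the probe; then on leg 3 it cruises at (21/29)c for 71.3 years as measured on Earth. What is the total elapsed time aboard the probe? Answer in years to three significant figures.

Leg 1: 19.1 years is already measured aboard the probe.
Leg 2: 21.8 years is already measured aboard the probe.
Leg 3: γ = 1/√(1 − (21/29)²) = 29/20 = 1.450; τ_3 = 71.3/1.450 = 49.17 years.
Total: 19.10 + 21.80 + 49.17 years.

τ = 90.1 years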